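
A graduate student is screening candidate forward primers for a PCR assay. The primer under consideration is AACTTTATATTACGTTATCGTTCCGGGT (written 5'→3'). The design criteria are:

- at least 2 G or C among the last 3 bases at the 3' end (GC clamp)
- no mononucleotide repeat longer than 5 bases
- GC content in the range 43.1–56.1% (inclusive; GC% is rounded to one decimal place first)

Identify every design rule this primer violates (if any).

Base counts: A=6, T=12, G=5, C=5 (length 28).
GC clamp: 3' end GGT has 2 G/C ✓
homopolymer run: longest run = 3 ✓
GC content: GC 10/28 = 35.7%, outside 43.1–56.1% ✗

Fails: GC content.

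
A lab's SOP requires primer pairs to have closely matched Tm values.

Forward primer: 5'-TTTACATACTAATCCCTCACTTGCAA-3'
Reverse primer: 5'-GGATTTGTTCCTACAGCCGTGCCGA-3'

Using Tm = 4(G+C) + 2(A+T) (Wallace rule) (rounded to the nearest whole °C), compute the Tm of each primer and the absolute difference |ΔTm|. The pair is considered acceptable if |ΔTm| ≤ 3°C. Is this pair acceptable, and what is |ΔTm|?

Forward: A=8 T=9 G=1 C=8 → Tm = 2·17 + 4·9 = 70°C.
Reverse: A=4 T=7 G=7 C=7 → Tm = 2·11 + 4·14 = 78°C.
|ΔTm| = |70 − 78| = 8°C, > 3°C.

|ΔTm| = 8°C; the pair is not acceptable.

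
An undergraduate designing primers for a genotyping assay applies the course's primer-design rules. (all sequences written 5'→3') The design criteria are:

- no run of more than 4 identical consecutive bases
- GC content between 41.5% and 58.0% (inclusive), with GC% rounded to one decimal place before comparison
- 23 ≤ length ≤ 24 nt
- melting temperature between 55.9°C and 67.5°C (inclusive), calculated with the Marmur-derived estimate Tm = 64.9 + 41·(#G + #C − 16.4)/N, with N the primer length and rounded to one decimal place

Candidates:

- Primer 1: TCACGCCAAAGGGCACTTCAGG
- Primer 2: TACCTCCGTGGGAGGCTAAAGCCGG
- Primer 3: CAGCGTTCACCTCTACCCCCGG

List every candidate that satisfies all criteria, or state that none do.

Primer 1 (22 nt, A=6 T=3 G=6 C=7): longest run = 3 ✓; GC 13/22 = 59.1%, outside 41.5–58.0% ✗; length 22, outside 23–24 ✗; Tm = 64.9 + 41·(13 − 16.4)/22 = 58.6°C ✓ — fails.
Primer 2 (25 nt, A=5 T=4 G=9 C=7): longest run = 3 ✓; GC 16/25 = 64.0%, outside 41.5–58.0% ✗; length 25, outside 23–24 ✗; Tm = 64.9 + 41·(16 − 16.4)/25 = 64.2°C ✓ — fails.
Primer 3 (22 nt, A=3 T=4 G=4 C=11): longest run = 5, exceeds 4 ✗; GC 15/22 = 68.2%, outside 41.5–58.0% ✗; length 22, outside 23–24 ✗; Tm = 64.9 + 41·(15 − 16.4)/22 = 62.3°C ✓ — fails.

None of the candidates satisfy all criteria.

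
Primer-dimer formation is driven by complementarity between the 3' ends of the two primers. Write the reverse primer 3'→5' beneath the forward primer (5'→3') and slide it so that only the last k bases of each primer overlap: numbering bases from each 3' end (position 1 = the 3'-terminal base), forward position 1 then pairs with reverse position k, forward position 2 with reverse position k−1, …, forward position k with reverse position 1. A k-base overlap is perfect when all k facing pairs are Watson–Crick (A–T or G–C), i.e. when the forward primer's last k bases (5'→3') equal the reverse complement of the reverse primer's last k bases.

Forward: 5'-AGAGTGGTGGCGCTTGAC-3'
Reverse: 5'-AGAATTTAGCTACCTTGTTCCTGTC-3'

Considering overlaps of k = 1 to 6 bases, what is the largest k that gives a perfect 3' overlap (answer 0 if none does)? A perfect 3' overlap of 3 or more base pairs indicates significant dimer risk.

Longest perfect overlap: 3 complementary base pairs; significant dimer risk (threshold 3).

Last 6 bases (5'→3') — forward …CTTGAC, reverse …CCTGTC.
Reverse complement of the reverse primer's last 6 bases: GACAGG; its first k bases are the reverse complement of the reverse primer's last k bases, so a perfect k-base overlap needs the forward primer's last k bases to equal them.
Comparing (forward last k vs required): k=1: C vs G ✗; k=2: AC vs GA ✗; k=3: GAC vs GAC ✓; k=4: TGAC vs GACA ✗; k=5: TTGAC vs GACAG ✗; k=6: CTTGAC vs GACAGG ✗.
Only k = 3 is perfect, so the longest perfect 3' overlap is 3.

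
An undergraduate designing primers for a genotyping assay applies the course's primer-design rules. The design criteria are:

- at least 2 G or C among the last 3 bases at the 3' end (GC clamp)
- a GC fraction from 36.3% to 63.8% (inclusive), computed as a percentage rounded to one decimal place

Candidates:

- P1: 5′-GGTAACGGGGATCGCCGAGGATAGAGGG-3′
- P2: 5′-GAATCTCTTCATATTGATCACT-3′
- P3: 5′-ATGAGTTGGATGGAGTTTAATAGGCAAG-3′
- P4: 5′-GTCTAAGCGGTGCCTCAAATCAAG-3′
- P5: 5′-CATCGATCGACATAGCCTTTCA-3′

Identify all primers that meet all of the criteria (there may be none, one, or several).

P1 (28 nt, A=7 T=3 G=14 C=4): 3' end GGG has 3 G/C ✓; GC 18/28 = 64.3%, outside 36.3–63.8% ✗ — fails.
P2 (22 nt, A=6 T=9 G=2 C=5): 3' end ACT has 1 G/C, need ≥2 ✗; GC 7/22 = 31.8%, outside 36.3–63.8% ✗ — fails.
P3 (28 nt, A=9 T=8 G=10 C=1): 3' end AAG has 1 G/C, need ≥2 ✗; GC 11/28 = 39.3% ✓ — fails.
P4 (24 nt, A=7 T=5 G=6 C=6): 3' end AAG has 1 G/C, need ≥2 ✗; GC 12/24 = 50.0% ✓ — fails.
P5 (22 nt, A=6 T=6 G=3 C=7): 3' end TCA has 1 G/C, need ≥2 ✗; GC 10/22 = 45.5% ✓ — fails.

None of the candidates satisfy all criteria.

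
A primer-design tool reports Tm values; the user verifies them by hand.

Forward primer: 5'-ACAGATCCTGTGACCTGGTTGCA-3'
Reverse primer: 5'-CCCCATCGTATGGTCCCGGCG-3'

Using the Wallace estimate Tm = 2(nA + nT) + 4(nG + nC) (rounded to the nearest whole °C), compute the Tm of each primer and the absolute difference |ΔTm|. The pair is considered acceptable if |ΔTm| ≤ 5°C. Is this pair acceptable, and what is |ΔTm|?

|ΔTm| = 2°C; the pair is acceptable.

Forward: A=5 T=6 G=6 C=6 → Tm = 2·11 + 4·12 = 70°C.
Reverse: A=2 T=4 G=6 C=9 → Tm = 2·6 + 4·15 = 72°C.
|ΔTm| = |70 − 72| = 2°C, ≤ 5°C.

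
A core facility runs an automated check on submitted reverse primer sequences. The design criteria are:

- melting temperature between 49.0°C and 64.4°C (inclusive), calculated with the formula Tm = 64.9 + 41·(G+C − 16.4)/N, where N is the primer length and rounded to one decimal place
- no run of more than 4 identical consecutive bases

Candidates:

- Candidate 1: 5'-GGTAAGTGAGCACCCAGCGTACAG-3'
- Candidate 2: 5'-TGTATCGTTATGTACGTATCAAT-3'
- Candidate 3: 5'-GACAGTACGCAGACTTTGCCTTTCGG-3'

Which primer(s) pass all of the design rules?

Candidate 1 (24 nt, A=7 T=3 G=8 C=6): Tm = 64.9 + 41·(14 − 16.4)/24 = 60.8°C ✓; longest run = 3 ✓ — passes.
Candidate 2 (23 nt, A=6 T=10 G=4 C=3): Tm = 64.9 + 41·(7 − 16.4)/23 = 48.1°C, outside 49.0–64.4°C ✗; longest run = 2 ✓ — fails.
Candidate 3 (26 nt, A=5 T=7 G=7 C=7): Tm = 64.9 + 41·(14 − 16.4)/26 = 61.1°C ✓; longest run = 3 ✓ — passes.

Candidate 1 and Candidate 3.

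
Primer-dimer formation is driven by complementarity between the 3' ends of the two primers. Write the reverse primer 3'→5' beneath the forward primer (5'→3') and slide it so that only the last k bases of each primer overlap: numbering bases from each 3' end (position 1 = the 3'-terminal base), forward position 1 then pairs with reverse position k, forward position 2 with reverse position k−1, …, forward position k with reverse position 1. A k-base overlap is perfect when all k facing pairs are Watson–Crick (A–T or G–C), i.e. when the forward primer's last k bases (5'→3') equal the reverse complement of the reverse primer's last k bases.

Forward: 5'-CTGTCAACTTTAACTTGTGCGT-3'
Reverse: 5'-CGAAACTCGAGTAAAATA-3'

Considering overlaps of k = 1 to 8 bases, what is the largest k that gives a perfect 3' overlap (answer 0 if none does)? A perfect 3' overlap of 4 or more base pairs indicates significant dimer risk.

Longest perfect overlap: 1 complementary base pair; below the dimer-risk threshold (threshold 4).

Last 8 bases (5'→3') — forward …TTGTGCGT, reverse …GTAAAATA.
Reverse complement of the reverse primer's last 8 bases: TATTTTAC; its first k bases are the reverse complement of the reverse primer's last k bases, so a perfect k-base overlap needs the forward primer's last k bases to equal them.
Comparing (forward last k vs required): k=1: T vs T ✓; k=2: GT vs TA ✗; k=3: CGT vs TAT ✗; k=4: GCGT vs TATT ✗; k=5: TGCGT vs TATTT ✗; k=6: GTGCGT vs TATTTT ✗; k=7: TGTGCGT vs TATTTTA ✗; k=8: TTGTGCGT vs TATTTTAC ✗.
Only k = 1 is perfect, so the longest perfect 3' overlap is 1.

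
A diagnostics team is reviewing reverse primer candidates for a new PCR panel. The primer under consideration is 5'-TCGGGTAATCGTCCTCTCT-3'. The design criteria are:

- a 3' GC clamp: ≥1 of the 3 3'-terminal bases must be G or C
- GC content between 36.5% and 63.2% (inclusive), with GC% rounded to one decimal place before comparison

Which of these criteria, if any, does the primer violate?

Meets all criteria.

Base counts: A=2, T=7, G=4, C=6 (length 19).
GC clamp: 3' end TCT has 1 G/C ✓
GC content: GC 10/19 = 52.6% ✓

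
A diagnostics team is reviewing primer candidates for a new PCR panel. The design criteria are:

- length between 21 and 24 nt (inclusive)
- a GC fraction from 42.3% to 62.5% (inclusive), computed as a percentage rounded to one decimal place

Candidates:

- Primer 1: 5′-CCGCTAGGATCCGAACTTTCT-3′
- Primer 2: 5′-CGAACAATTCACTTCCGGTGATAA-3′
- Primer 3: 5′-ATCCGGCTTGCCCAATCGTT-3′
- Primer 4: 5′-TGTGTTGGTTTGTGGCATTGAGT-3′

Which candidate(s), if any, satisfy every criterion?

Primer 1 (21 nt, A=4 T=6 G=4 C=7): length 21 ✓; GC 11/21 = 52.4% ✓ — passes.
Primer 2 (24 nt, A=8 T=6 G=4 C=6): length 24 ✓; GC 10/24 = 41.7%, outside 42.3–62.5% ✗ — fails.
Primer 3 (20 nt, A=3 T=6 G=4 C=7): length 20, outside 21–24 ✗; GC 11/20 = 55.0% ✓ — fails.
Primer 4 (23 nt, A=2 T=11 G=9 C=1): length 23 ✓; GC 10/23 = 43.5% ✓ — passes.

Primer 1 and Primer 4.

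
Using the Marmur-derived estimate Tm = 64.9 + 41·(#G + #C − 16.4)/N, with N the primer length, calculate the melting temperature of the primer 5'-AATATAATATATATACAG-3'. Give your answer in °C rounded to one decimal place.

Base counts: A=10, T=6, G=1, C=1; G+C = 2, N = 18.
Tm = 64.9 + 41·(2 − 16.4)/18 = 64.9 + -590.40/18 = 32.1°C.

32.1°C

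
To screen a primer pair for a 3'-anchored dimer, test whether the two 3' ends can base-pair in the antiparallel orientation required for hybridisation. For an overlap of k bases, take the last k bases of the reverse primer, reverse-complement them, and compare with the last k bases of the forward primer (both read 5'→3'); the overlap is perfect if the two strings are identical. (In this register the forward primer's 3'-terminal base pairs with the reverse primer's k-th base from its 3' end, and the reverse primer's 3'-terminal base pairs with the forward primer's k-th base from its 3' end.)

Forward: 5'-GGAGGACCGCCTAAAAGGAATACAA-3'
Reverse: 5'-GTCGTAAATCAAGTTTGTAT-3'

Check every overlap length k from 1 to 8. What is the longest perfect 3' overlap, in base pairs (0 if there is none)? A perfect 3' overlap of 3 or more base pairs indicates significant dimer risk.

Last 8 bases (5'→3') — forward …GAATACAA, reverse …GTTTGTAT.
Reverse complement of the reverse primer's last 8 bases: ATACAAAC; its first k bases are the reverse complement of the reverse primer's last k bases, so a perfect k-base overlap needs the forward primer's last k bases to equal them.
Comparing (forward last k vs required): k=1: A vs A ✓; k=2: AA vs AT ✗; k=3: CAA vs ATA ✗; k=4: ACAA vs ATAC ✗; k=5: TACAA vs ATACA ✗; k=6: ATACAA vs ATACAA ✓; k=7: AATACAA vs ATACAAA ✗; k=8: GAATACAA vs ATACAAAC ✗.
Perfect overlaps at k = 1, 6; the largest is 6.

Longest perfect overlap: 6 complementary base pairs; significant dimer risk (threshold 3).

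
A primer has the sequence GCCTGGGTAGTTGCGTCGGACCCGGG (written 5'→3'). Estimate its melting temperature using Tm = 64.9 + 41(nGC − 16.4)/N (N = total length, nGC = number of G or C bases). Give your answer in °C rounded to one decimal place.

69.0°C

Base counts: A=2, T=5, G=12, C=7; G+C = 19, N = 26.
Tm = 64.9 + 41·(19 − 16.4)/26 = 64.9 + 106.60/26 = 69.0°C.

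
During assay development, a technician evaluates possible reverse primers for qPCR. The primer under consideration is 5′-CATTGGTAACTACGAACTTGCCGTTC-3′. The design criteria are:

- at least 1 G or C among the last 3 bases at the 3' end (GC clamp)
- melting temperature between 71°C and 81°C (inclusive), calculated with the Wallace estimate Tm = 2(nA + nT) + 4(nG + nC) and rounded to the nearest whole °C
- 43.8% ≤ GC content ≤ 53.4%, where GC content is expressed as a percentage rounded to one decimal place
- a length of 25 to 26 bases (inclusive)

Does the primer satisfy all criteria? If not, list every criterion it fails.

Base counts: A=6, T=8, G=5, C=7 (length 26).
GC clamp: 3' end TTC has 1 G/C ✓
Tm: Tm = 2·14 + 4·12 = 76°C ✓
GC content: GC 12/26 = 46.2% ✓
length: length 26 ✓

Meets all criteria.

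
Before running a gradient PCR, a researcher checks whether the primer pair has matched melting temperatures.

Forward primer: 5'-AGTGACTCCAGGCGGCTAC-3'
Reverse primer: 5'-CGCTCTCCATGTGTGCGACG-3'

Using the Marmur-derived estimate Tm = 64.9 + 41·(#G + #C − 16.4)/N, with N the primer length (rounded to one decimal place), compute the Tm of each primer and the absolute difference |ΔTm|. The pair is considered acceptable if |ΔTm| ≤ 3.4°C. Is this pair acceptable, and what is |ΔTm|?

Forward: G+C = 12, N = 19 → Tm = 64.9 + 41·(12 − 16.4)/19 = 55.4°C.
Reverse: G+C = 13, N = 20 → Tm = 64.9 + 41·(13 − 16.4)/20 = 57.9°C.
|ΔTm| = |55.4 − 57.9| = 2.5°C, ≤ 3.4°C.

|ΔTm| = 2.5°C; the pair is acceptable.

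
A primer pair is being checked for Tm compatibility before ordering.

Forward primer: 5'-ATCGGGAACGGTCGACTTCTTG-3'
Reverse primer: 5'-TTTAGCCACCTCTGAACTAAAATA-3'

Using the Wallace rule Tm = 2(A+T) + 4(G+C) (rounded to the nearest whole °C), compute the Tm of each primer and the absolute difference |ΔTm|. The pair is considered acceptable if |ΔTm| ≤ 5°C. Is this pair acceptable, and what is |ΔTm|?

|ΔTm| = 4°C; the pair is acceptable.

Forward: A=4 T=6 G=7 C=5 → Tm = 2·10 + 4·12 = 68°C.
Reverse: A=9 T=7 G=2 C=6 → Tm = 2·16 + 4·8 = 64°C.
|ΔTm| = |68 − 64| = 4°C, ≤ 5°C.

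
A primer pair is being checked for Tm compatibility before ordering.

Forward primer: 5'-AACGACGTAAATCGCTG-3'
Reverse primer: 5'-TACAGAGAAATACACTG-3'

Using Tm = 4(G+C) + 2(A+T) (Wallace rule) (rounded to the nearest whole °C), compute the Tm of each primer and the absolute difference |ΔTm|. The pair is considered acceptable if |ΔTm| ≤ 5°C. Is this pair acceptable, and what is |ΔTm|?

|ΔTm| = 4°C; the pair is acceptable.

Forward: A=6 T=3 G=4 C=4 → Tm = 2·9 + 4·8 = 50°C.
Reverse: A=8 T=3 G=3 C=3 → Tm = 2·11 + 4·6 = 46°C.
|ΔTm| = |50 − 46| = 4°C, ≤ 5°C.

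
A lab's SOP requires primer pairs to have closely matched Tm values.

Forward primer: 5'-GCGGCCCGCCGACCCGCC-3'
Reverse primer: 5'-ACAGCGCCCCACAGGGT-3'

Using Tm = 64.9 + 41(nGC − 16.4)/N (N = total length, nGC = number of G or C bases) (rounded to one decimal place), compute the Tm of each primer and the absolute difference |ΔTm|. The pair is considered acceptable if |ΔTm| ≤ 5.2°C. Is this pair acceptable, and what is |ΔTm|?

Forward: G+C = 17, N = 18 → Tm = 64.9 + 41·(17 − 16.4)/18 = 66.3°C.
Reverse: G+C = 12, N = 17 → Tm = 64.9 + 41·(12 − 16.4)/17 = 54.3°C.
|ΔTm| = |66.3 − 54.3| = 12.0°C, > 5.2°C.

|ΔTm| = 12.0°C; the pair is not acceptable.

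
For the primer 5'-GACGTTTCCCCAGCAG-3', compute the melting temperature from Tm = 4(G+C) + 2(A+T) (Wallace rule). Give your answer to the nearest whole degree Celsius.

52°C

Base counts: A=3, T=3, G=4, C=6 (length 16).
Tm = 2·(3+3) + 4·(4+6) = 2·6 + 4·10 = 12 + 40 = 52°C.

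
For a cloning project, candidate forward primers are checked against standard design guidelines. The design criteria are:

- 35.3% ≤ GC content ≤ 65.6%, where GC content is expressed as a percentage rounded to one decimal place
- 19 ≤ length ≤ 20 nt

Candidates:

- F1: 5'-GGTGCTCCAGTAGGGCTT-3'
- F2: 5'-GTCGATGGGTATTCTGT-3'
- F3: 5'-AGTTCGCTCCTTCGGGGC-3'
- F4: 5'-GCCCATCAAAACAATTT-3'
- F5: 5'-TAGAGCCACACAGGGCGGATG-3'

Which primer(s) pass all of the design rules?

F1 (18 nt, A=2 T=5 G=7 C=4): GC 11/18 = 61.1% ✓; length 18, outside 19–20 ✗ — fails.
F2 (17 nt, A=2 T=7 G=6 C=2): GC 8/17 = 47.1% ✓; length 17, outside 19–20 ✗ — fails.
F3 (18 nt, A=1 T=5 G=6 C=6): GC 12/18 = 66.7%, outside 35.3–65.6% ✗; length 18, outside 19–20 ✗ — fails.
F4 (17 nt, A=7 T=4 G=1 C=5): GC 6/17 = 35.3% ✓; length 17, outside 19–20 ✗ — fails.
F5 (21 nt, A=6 T=2 G=8 C=5): GC 13/21 = 61.9% ✓; length 21, outside 19–20 ✗ — fails.

None of the candidates satisfy all criteria.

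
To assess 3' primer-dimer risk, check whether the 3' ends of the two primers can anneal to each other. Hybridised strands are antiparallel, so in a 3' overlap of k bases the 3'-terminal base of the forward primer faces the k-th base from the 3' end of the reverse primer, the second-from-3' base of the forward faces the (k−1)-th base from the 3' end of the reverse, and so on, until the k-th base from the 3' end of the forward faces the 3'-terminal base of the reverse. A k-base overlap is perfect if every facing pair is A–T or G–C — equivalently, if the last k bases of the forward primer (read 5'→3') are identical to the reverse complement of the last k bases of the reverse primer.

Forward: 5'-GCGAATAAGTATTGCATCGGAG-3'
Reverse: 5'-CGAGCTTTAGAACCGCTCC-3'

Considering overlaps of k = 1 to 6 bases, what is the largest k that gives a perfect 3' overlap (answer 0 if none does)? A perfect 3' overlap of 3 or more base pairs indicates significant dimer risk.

Last 6 bases (5'→3') — forward …TCGGAG, reverse …CGCTCC.
Reverse complement of the reverse primer's last 6 bases: GGAGCG; its first k bases are the reverse complement of the reverse primer's last k bases, so a perfect k-base overlap needs the forward primer's last k bases to equal them.
Comparing (forward last k vs required): k=1: G vs G ✓; k=2: AG vs GG ✗; k=3: GAG vs GGA ✗; k=4: GGAG vs GGAG ✓; k=5: CGGAG vs GGAGC ✗; k=6: TCGGAG vs GGAGCG ✗.
Perfect overlaps at k = 1, 4; the largest is 4.

Longest perfect overlap: 4 complementary base pairs; significant dimer risk (threshold 3).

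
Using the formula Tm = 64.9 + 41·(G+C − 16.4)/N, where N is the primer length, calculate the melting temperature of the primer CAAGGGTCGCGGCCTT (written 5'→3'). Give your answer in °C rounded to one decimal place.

Base counts: A=2, T=3, G=6, C=5; G+C = 11, N = 16.
Tm = 64.9 + 41·(11 − 16.4)/16 = 64.9 + -221.40/16 = 51.1°C.

51.1°C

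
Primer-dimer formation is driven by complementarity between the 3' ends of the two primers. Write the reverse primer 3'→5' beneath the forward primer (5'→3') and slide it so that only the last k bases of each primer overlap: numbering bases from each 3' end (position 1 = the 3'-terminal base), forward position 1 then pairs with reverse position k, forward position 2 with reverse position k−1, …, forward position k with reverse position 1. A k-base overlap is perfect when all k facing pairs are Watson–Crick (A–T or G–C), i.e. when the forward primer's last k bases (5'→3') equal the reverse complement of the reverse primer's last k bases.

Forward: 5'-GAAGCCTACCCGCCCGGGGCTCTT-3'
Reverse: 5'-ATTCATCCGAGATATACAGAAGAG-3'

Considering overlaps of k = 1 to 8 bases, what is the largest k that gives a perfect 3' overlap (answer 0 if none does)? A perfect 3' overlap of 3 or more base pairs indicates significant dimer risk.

Longest perfect overlap: 5 complementary base pairs; significant dimer risk (threshold 3).

Last 8 bases (5'→3') — forward …GGGCTCTT, reverse …CAGAAGAG.
Reverse complement of the reverse primer's last 8 bases: CTCTTCTG; its first k bases are the reverse complement of the reverse primer's last k bases, so a perfect k-base overlap needs the forward primer's last k bases to equal them.
Comparing (forward last k vs required): k=1: T vs C ✗; k=2: TT vs CT ✗; k=3: CTT vs CTC ✗; k=4: TCTT vs CTCT ✗; k=5: CTCTT vs CTCTT ✓; k=6: GCTCTT vs CTCTTC ✗; k=7: GGCTCTT vs CTCTTCT ✗; k=8: GGGCTCTT vs CTCTTCTG ✗.
Only k = 5 is perfect, so the longest perfect 3' overlap is 5.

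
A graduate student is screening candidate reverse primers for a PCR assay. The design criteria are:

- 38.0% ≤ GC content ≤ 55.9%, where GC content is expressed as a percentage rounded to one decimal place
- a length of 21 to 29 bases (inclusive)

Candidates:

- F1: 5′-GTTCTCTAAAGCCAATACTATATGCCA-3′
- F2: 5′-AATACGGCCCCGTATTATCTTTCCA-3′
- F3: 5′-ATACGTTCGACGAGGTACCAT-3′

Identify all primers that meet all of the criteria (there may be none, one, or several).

F2 and F3.

F1 (27 nt, A=9 T=8 G=3 C=7): GC 10/27 = 37.0%, outside 38.0–55.9% ✗; length 27 ✓ — fails.
F2 (25 nt, A=6 T=8 G=3 C=8): GC 11/25 = 44.0% ✓; length 25 ✓ — passes.
F3 (21 nt, A=6 T=5 G=5 C=5): GC 10/21 = 47.6% ✓; length 21 ✓ — passes.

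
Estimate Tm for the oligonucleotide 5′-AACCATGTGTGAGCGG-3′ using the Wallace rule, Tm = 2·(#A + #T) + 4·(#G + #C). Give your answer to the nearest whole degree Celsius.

Base counts: A=4, T=3, G=6, C=3 (length 16).
Tm = 2·(4+3) + 4·(6+3) = 2·7 + 4·9 = 14 + 36 = 50°C.

50°C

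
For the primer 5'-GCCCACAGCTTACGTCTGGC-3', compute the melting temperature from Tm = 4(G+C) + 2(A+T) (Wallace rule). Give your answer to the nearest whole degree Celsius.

Base counts: A=3, T=4, G=5, C=8 (length 20).
Tm = 2·(3+4) + 4·(5+8) = 2·7 + 4·13 = 14 + 52 = 66°C.

66°C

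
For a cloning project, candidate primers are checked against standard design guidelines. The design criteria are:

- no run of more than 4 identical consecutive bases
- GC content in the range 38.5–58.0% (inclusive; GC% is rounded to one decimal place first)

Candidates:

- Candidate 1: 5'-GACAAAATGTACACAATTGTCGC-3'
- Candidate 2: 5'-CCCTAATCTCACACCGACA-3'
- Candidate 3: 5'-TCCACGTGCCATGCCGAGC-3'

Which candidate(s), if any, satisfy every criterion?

Candidate 1 (23 nt, A=9 T=5 G=4 C=5): longest run = 4 ✓; GC 9/23 = 39.1% ✓ — passes.
Candidate 2 (19 nt, A=6 T=3 G=1 C=9): longest run = 3 ✓; GC 10/19 = 52.6% ✓ — passes.
Candidate 3 (19 nt, A=3 T=3 G=5 C=8): longest run = 2 ✓; GC 13/19 = 68.4%, outside 38.5–58.0% ✗ — fails.

Candidate 1 and Candidate 2.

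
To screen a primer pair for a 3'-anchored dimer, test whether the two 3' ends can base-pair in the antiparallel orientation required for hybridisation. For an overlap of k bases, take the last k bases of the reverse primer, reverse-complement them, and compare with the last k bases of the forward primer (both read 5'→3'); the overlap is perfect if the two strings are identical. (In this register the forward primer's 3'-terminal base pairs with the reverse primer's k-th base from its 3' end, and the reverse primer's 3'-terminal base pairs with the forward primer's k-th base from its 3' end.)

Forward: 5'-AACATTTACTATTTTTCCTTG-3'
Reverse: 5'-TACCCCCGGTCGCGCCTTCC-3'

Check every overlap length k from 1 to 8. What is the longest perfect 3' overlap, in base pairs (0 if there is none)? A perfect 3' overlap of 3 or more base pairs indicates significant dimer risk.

Longest perfect overlap: 1 complementary base pair; below the dimer-risk threshold (threshold 3).

Last 8 bases (5'→3') — forward …TTTCCTTG, reverse …CGCCTTCC.
Reverse complement of the reverse primer's last 8 bases: GGAAGGCG; its first k bases are the reverse complement of the reverse primer's last k bases, so a perfect k-base overlap needs the forward primer's last k bases to equal them.
Comparing (forward last k vs required): k=1: G vs G ✓; k=2: TG vs GG ✗; k=3: TTG vs GGA ✗; k=4: CTTG vs GGAA ✗; k=5: CCTTG vs GGAAG ✗; k=6: TCCTTG vs GGAAGG ✗; k=7: TTCCTTG vs GGAAGGC ✗; k=8: TTTCCTTG vs GGAAGGCG ✗.
Only k = 1 is perfect, so the longest perfect 3' overlap is 1.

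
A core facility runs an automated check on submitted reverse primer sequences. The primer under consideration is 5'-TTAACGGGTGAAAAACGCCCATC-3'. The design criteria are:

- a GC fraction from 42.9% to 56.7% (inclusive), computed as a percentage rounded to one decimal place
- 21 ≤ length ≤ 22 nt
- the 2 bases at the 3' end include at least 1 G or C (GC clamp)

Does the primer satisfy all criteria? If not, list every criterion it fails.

Fails: length.

Base counts: A=8, T=4, G=5, C=6 (length 23).
GC content: GC 11/23 = 47.8% ✓
length: length 23, outside 21–22 ✗
GC clamp: 3' end TC has 1 G/C ✓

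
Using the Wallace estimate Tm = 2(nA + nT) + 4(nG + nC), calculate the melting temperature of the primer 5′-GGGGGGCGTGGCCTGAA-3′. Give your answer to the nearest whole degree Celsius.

Base counts: A=2, T=2, G=10, C=3 (length 17).
Tm = 2·(2+2) + 4·(10+3) = 2·4 + 4·13 = 8 + 52 = 60°C.

60°C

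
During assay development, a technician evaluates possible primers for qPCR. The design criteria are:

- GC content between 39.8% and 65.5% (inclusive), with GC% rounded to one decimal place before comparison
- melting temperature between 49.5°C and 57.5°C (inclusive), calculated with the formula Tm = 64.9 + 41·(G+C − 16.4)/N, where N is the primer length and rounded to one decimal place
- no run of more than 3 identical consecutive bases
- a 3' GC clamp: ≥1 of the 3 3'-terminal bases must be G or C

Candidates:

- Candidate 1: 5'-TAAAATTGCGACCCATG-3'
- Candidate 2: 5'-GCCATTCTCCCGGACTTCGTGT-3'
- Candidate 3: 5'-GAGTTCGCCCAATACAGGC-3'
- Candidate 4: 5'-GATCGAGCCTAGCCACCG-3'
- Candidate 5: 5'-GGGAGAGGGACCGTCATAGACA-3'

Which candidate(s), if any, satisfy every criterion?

Candidate 1 (17 nt, A=6 T=4 G=3 C=4): GC 7/17 = 41.2% ✓; Tm = 64.9 + 41·(7 − 16.4)/17 = 42.2°C, outside 49.5–57.5°C ✗; longest run = 4, exceeds 3 ✗; 3' end ATG has 1 G/C ✓ — fails.
Candidate 2 (22 nt, A=2 T=7 G=5 C=8): GC 13/22 = 59.1% ✓; Tm = 64.9 + 41·(13 − 16.4)/22 = 58.6°C, outside 49.5–57.5°C ✗; longest run = 3 ✓; 3' end TGT has 1 G/C ✓ — fails.
Candidate 3 (19 nt, A=5 T=3 G=5 C=6): GC 11/19 = 57.9% ✓; Tm = 64.9 + 41·(11 − 16.4)/19 = 53.2°C ✓; longest run = 3 ✓; 3' end GGC has 3 G/C ✓ — passes.
Candidate 4 (18 nt, A=4 T=2 G=5 C=7): GC 12/18 = 66.7%, outside 39.8–65.5% ✗; Tm = 64.9 + 41·(12 − 16.4)/18 = 54.9°C ✓; longest run = 2 ✓; 3' end CCG has 3 G/C ✓ — fails.
Candidate 5 (22 nt, A=7 T=2 G=9 C=4): GC 13/22 = 59.1% ✓; Tm = 64.9 + 41·(13 − 16.4)/22 = 58.6°C, outside 49.5–57.5°C ✗; longest run = 3 ✓; 3' end ACA has 1 G/C ✓ — fails.

Candidate 3 only.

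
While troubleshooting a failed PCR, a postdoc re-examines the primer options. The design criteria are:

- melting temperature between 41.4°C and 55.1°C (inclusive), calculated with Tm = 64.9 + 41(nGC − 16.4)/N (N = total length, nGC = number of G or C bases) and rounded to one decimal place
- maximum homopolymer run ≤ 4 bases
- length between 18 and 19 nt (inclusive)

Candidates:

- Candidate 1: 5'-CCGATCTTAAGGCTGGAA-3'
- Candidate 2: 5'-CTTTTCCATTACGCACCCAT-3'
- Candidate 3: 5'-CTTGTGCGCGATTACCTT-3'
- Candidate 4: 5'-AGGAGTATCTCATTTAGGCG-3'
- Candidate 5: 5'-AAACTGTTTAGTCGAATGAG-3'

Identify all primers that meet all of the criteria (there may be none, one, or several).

Candidate 1 and Candidate 3.

Candidate 1 (18 nt, A=5 T=4 G=5 C=4): Tm = 64.9 + 41·(9 − 16.4)/18 = 48.0°C ✓; longest run = 2 ✓; length 18 ✓ — passes.
Candidate 2 (20 nt, A=4 T=7 G=1 C=8): Tm = 64.9 + 41·(9 − 16.4)/20 = 49.7°C ✓; longest run = 4 ✓; length 20, outside 18–19 ✗ — fails.
Candidate 3 (18 nt, A=2 T=7 G=4 C=5): Tm = 64.9 + 41·(9 − 16.4)/18 = 48.0°C ✓; longest run = 2 ✓; length 18 ✓ — passes.
Candidate 4 (20 nt, A=5 T=6 G=6 C=3): Tm = 64.9 + 41·(9 − 16.4)/20 = 49.7°C ✓; longest run = 3 ✓; length 20, outside 18–19 ✗ — fails.
Candidate 5 (20 nt, A=7 T=6 G=5 C=2): Tm = 64.9 + 41·(7 − 16.4)/20 = 45.6°C ✓; longest run = 3 ✓; length 20, outside 18–19 ✗ — fails.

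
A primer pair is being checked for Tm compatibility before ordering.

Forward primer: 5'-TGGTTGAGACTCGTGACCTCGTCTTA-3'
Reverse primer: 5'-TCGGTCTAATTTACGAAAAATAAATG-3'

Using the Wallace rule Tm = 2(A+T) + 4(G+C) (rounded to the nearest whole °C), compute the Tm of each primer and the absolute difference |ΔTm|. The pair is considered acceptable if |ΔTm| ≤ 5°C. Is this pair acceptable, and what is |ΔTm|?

Forward: A=4 T=9 G=7 C=6 → Tm = 2·13 + 4·13 = 78°C.
Reverse: A=11 T=8 G=4 C=3 → Tm = 2·19 + 4·7 = 66°C.
|ΔTm| = |78 − 66| = 12°C, > 5°C.

|ΔTm| = 12°C; the pair is not acceptable.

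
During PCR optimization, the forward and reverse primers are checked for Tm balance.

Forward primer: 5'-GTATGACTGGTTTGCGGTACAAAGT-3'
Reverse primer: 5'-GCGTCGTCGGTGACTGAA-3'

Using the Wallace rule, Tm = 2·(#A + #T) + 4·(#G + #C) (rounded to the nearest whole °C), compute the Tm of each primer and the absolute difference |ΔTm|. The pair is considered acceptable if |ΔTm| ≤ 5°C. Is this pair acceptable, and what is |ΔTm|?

Forward: A=6 T=8 G=8 C=3 → Tm = 2·14 + 4·11 = 72°C.
Reverse: A=3 T=4 G=7 C=4 → Tm = 2·7 + 4·11 = 58°C.
|ΔTm| = |72 − 58| = 14°C, > 5°C.

|ΔTm| = 14°C; the pair is not acceptable.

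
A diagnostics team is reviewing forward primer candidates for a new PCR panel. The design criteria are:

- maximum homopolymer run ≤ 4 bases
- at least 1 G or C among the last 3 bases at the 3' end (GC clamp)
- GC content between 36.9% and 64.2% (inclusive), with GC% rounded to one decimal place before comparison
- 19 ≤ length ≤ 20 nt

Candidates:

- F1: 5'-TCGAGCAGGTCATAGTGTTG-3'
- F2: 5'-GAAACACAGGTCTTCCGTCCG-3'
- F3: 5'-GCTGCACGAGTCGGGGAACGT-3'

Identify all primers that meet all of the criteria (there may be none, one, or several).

F1 (20 nt, A=4 T=6 G=7 C=3): longest run = 2 ✓; 3' end TTG has 1 G/C ✓; GC 10/20 = 50.0% ✓; length 20 ✓ — passes.
F2 (21 nt, A=5 T=4 G=5 C=7): longest run = 3 ✓; 3' end CCG has 3 G/C ✓; GC 12/21 = 57.1% ✓; length 21, outside 19–20 ✗ — fails.
F3 (21 nt, A=4 T=3 G=9 C=5): longest run = 4 ✓; 3' end CGT has 2 G/C ✓; GC 14/21 = 66.7%, outside 36.9–64.2% ✗; length 21, outside 19–20 ✗ — fails.

F1 only.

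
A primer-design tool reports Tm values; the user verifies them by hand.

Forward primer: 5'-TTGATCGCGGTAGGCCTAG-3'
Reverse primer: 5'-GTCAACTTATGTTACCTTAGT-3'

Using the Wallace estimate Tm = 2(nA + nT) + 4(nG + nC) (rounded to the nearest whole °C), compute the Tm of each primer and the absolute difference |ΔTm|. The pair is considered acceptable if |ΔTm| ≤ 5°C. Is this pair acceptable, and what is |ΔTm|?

Forward: A=3 T=5 G=7 C=4 → Tm = 2·8 + 4·11 = 60°C.
Reverse: A=5 T=9 G=3 C=4 → Tm = 2·14 + 4·7 = 56°C.
|ΔTm| = |60 − 56| = 4°C, ≤ 5°C.

|ΔTm| = 4°C; the pair is acceptable.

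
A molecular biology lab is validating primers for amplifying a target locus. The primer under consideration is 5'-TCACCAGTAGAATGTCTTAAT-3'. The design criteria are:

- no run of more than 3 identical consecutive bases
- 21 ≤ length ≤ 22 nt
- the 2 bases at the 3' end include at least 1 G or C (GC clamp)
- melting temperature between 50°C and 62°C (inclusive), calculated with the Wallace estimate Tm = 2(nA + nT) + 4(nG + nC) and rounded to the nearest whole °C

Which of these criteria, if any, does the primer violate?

Base counts: A=7, T=7, G=3, C=4 (length 21).
homopolymer run: longest run = 2 ✓
length: length 21 ✓
GC clamp: 3' end AT has 0 G/C, need ≥1 ✗
Tm: Tm = 2·14 + 4·7 = 56°C ✓

Fails: GC clamp.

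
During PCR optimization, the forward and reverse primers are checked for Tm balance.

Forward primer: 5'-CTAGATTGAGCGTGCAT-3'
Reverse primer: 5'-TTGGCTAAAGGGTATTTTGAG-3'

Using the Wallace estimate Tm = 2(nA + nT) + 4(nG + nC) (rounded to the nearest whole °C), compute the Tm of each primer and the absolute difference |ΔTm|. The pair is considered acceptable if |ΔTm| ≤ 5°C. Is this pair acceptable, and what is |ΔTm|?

Forward: A=4 T=5 G=5 C=3 → Tm = 2·9 + 4·8 = 50°C.
Reverse: A=5 T=8 G=7 C=1 → Tm = 2·13 + 4·8 = 58°C.
|ΔTm| = |50 − 58| = 8°C, > 5°C.

|ΔTm| = 8°C; the pair is not acceptable.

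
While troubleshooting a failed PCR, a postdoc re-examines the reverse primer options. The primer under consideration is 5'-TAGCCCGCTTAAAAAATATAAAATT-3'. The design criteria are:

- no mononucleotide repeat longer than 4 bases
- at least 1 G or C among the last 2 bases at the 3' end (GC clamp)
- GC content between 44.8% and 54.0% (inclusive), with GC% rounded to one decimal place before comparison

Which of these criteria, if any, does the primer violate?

Fails: homopolymer run, GC clamp, GC content.

Base counts: A=12, T=7, G=2, C=4 (length 25).
homopolymer run: longest run = 6, exceeds 4 ✗
GC clamp: 3' end TT has 0 G/C, need ≥1 ✗
GC content: GC 6/25 = 24.0%, outside 44.8–54.0% ✗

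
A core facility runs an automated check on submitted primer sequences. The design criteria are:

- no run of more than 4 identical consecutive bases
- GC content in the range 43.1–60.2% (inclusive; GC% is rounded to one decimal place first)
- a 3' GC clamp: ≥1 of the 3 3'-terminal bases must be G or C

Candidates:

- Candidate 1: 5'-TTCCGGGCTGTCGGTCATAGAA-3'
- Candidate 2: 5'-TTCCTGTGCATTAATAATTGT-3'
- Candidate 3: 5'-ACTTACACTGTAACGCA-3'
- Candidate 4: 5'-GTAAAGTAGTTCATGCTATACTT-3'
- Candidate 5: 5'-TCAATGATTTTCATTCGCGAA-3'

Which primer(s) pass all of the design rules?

Candidate 1 only.

Candidate 1 (22 nt, A=4 T=6 G=7 C=5): longest run = 3 ✓; GC 12/22 = 54.5% ✓; 3' end GAA has 1 G/C ✓ — passes.
Candidate 2 (21 nt, A=5 T=10 G=3 C=3): longest run = 2 ✓; GC 6/21 = 28.6%, outside 43.1–60.2% ✗; 3' end TGT has 1 G/C ✓ — fails.
Candidate 3 (17 nt, A=6 T=4 G=2 C=5): longest run = 2 ✓; GC 7/17 = 41.2%, outside 43.1–60.2% ✗; 3' end GCA has 2 G/C ✓ — fails.
Candidate 4 (23 nt, A=7 T=9 G=4 C=3): longest run = 3 ✓; GC 7/23 = 30.4%, outside 43.1–60.2% ✗; 3' end CTT has 1 G/C ✓ — fails.
Candidate 5 (21 nt, A=6 T=8 G=3 C=4): longest run = 4 ✓; GC 7/21 = 33.3%, outside 43.1–60.2% ✗; 3' end GAA has 1 G/C ✓ — fails.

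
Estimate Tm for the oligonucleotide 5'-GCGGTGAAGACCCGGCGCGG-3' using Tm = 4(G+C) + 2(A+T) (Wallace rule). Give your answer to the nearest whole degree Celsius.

Base counts: A=3, T=1, G=10, C=6 (length 20).
Tm = 2·(3+1) + 4·(10+6) = 2·4 + 4·16 = 8 + 64 = 72°C.

72°C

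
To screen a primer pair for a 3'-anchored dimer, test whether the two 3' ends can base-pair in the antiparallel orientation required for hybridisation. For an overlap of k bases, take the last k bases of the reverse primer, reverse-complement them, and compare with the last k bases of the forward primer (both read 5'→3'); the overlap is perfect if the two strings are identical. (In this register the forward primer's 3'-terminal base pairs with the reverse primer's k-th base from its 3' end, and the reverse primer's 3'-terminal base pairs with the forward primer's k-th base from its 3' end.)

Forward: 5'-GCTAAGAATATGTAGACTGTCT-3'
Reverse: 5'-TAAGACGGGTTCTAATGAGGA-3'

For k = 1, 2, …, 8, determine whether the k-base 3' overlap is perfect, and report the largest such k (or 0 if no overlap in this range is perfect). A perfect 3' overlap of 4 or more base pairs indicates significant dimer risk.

Longest perfect overlap: 1 complementary base pair; below the dimer-risk threshold (threshold 4).

Last 8 bases (5'→3') — forward …GACTGTCT, reverse …AATGAGGA.
Reverse complement of the reverse primer's last 8 bases: TCCTCATT; its first k bases are the reverse complement of the reverse primer's last k bases, so a perfect k-base overlap needs the forward primer's last k bases to equal them.
Comparing (forward last k vs required): k=1: T vs T ✓; k=2: CT vs TC ✗; k=3: TCT vs TCC ✗; k=4: GTCT vs TCCT ✗; k=5: TGTCT vs TCCTC ✗; k=6: CTGTCT vs TCCTCA ✗; k=7: ACTGTCT vs TCCTCAT ✗; k=8: GACTGTCT vs TCCTCATT ✗.
Only k = 1 is perfect, so the longest perfect 3' overlap is 1.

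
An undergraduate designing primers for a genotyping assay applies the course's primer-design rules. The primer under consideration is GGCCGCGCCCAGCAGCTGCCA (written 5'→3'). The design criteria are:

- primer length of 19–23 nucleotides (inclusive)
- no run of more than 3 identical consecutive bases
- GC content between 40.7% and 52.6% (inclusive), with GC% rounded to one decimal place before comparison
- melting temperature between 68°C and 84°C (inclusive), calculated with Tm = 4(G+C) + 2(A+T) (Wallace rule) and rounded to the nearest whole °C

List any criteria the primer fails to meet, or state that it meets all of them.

Fails: GC content.

Base counts: A=3, T=1, G=7, C=10 (length 21).
length: length 21 ✓
homopolymer run: longest run = 3 ✓
GC content: GC 17/21 = 81.0%, outside 40.7–52.6% ✗
Tm: Tm = 2·4 + 4·17 = 76°C ✓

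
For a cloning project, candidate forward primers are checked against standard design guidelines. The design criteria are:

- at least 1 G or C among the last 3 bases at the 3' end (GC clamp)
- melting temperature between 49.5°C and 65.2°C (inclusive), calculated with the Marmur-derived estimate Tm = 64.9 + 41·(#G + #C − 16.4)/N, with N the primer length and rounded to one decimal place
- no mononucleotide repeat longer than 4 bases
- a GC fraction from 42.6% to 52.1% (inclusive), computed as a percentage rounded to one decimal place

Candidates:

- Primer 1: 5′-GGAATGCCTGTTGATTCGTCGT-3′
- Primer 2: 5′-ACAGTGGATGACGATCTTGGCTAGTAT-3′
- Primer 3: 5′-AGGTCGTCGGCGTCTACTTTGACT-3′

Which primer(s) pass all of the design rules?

Primer 1 (22 nt, A=3 T=8 G=7 C=4): 3' end CGT has 2 G/C ✓; Tm = 64.9 + 41·(11 − 16.4)/22 = 54.8°C ✓; longest run = 2 ✓; GC 11/22 = 50.0% ✓ — passes.
Primer 2 (27 nt, A=7 T=8 G=8 C=4): 3' end TAT has 0 G/C, need ≥1 ✗; Tm = 64.9 + 41·(12 − 16.4)/27 = 58.2°C ✓; longest run = 2 ✓; GC 12/27 = 44.4% ✓ — fails.
Primer 3 (24 nt, A=3 T=8 G=7 C=6): 3' end ACT has 1 G/C ✓; Tm = 64.9 + 41·(13 − 16.4)/24 = 59.1°C ✓; longest run = 3 ✓; GC 13/24 = 54.2%, outside 42.6–52.1% ✗ — fails.

Primer 1 only.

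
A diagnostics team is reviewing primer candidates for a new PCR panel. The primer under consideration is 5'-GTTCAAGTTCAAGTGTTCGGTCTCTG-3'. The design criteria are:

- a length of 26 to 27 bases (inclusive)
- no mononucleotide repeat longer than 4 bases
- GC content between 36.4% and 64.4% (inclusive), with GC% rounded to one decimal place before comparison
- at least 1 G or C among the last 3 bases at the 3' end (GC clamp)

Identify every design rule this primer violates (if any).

Meets all criteria.

Base counts: A=4, T=10, G=7, C=5 (length 26).
length: length 26 ✓
homopolymer run: longest run = 2 ✓
GC content: GC 12/26 = 46.2% ✓
GC clamp: 3' end CTG has 2 G/C ✓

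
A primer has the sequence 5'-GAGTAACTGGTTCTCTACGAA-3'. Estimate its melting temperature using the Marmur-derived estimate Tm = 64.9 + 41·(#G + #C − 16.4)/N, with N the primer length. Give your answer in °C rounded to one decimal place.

Base counts: A=6, T=6, G=5, C=4; G+C = 9, N = 21.
Tm = 64.9 + 41·(9 − 16.4)/21 = 64.9 + -303.40/21 = 50.5°C.

50.5°C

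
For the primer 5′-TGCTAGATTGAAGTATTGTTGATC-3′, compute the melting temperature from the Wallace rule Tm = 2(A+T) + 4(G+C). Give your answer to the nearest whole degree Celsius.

Base counts: A=6, T=10, G=6, C=2 (length 24).
Tm = 2·(6+10) + 4·(6+2) = 2·16 + 4·8 = 32 + 32 = 64°C.

64°C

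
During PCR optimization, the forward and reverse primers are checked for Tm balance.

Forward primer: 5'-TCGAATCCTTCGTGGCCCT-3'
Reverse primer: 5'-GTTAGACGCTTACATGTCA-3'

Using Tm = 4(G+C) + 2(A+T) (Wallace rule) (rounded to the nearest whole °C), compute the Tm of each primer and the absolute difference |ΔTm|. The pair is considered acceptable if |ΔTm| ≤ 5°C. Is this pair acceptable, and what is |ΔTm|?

Forward: A=2 T=6 G=4 C=7 → Tm = 2·8 + 4·11 = 60°C.
Reverse: A=5 T=6 G=4 C=4 → Tm = 2·11 + 4·8 = 54°C.
|ΔTm| = |60 − 54| = 6°C, > 5°C.

|ΔTm| = 6°C; the pair is not acceptable.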